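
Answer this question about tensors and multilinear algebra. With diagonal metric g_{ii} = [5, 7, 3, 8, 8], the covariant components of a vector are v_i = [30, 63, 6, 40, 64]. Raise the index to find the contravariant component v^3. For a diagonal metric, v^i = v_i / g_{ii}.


To raise an index with a diagonal metric: v^i = v_i / g_{ii}.
For index 3: v_3 = 6, g_{33} = 3
v^3 = 6 / 3 = 2

2


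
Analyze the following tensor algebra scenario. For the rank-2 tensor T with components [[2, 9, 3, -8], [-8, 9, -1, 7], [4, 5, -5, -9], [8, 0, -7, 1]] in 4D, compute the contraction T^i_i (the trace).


The contraction (trace) of a rank-2 tensor is the sum of its diagonal elements.
Diagonal entries: A[1,1] = 2, A[2,2] = 9, A[3,3] = -5, A[4,4] = 1
Tr(A) = 2 + 9 + -5 + 1 = 7

7


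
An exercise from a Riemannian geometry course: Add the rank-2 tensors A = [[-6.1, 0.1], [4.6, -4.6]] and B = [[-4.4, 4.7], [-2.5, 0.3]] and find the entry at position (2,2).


Tensor addition is component-wise: (A + B)_{ij} = A_{ij} + B_{ij}.
A_{22} = -4.6
B_{22} = 0.3
(A + B)_{22} = -4.6 + 0.3 = -4.3

-4.3


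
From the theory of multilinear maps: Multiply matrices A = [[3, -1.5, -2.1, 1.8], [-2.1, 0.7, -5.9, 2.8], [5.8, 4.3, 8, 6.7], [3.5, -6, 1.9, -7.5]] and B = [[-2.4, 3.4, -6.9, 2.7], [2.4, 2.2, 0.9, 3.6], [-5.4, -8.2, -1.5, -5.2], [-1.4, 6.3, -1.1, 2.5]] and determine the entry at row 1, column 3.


(AB)_{ij} = sum_k A_{ik} B_{kj}.
For i=1, j=3:
A_{11} * B_{13} = 3 * -6.9 = -20.7
A_{12} * B_{23} = -1.5 * 0.9 = -1.35
A_{13} * B_{33} = -2.1 * -1.5 = 3.15
A_{14} * B_{43} = 1.8 * -1.1 = -1.98
Sum = -20.7 + -1.35 + 3.15 + -1.98 = -20.88

-20.88


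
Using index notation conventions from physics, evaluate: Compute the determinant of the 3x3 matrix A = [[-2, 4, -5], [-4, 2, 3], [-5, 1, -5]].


Expanding along the first row, det(A) = a11*M_11 - a12*M_12 + a13*M_13, where M_1j is the (1,j) minor.
Minor M_11 = 2*-5 - 3*1 = -13
Minor M_12 = -4*-5 - 3*-5 = 35
Minor M_13 = -4*1 - 2*-5 = 6
det = -2*(-13) - 4*(35) + -5*(6)
    = 26 - 140 + -30
    = -144

-144


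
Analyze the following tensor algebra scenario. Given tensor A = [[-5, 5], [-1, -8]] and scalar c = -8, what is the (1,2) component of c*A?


Scalar multiplication: (cA)_{ij} = c * A_{ij}.
c = -8
A_{12} = 5
(cA)_{12} = -8 * 5 = -40

-40


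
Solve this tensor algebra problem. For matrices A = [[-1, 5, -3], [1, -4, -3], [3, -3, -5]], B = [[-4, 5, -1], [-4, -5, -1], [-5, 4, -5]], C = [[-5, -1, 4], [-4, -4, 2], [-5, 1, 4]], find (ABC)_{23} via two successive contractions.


(ABC)_{23} = sum_m (AB)_{2m} C_{m3}. First compute row 2 of AB.
(AB)_{21} = 1*-4 + -4*-4 + -3*-5 = 27
(AB)_{22} = 1*5 + -4*-5 + -3*4 = 13
(AB)_{23} = 1*-1 + -4*-1 + -3*-5 = 18
Now contract with column 3 of C:
(AB)_{21} * C_{13} = 27 * 4 = 108
(AB)_{22} * C_{23} = 13 * 2 = 26
(AB)_{23} * C_{33} = 18 * 4 = 72
(ABC)_{23} = 108 + 26 + 72 = 206

206


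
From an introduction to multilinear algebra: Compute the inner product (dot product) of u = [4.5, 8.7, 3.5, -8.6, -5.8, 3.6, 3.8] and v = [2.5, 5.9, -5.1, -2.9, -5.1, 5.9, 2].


The inner product u . v = sum of u_i * v_i.
Term-by-term: 4.5 * 2.5, 8.7 * 5.9, 3.5 * -5.1, -8.6 * -2.9, -5.8 * -5.1, 3.6 * 5.9, 3.8 * 2
Products: 11.25, 51.33, -17.85, 24.94, 29.58, 21.24, 7.6
Sum = 11.25 + 51.33 + -17.85 + 24.94 + 29.58 + 21.24 + 7.6 = 128.09

128.09


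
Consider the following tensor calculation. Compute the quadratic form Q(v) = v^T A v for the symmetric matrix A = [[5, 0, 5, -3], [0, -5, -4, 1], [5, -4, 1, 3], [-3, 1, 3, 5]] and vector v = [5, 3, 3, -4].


First compute Av:
(Av)_1 = 5*5 + 0*3 + 5*3 + -3*-4 = 52
(Av)_2 = 0*5 + -5*3 + -4*3 + 1*-4 = -31
(Av)_3 = 5*5 + -4*3 + 1*3 + 3*-4 = 4
(Av)_4 = -3*5 + 1*3 + 3*3 + 5*-4 = -23
Av = [52, -31, 4, -23]
Then v^T (Av) = 5*52 + 3*-31 + 3*4 + -4*-23
= 260 + -93 + 12 + 92 = 271

271


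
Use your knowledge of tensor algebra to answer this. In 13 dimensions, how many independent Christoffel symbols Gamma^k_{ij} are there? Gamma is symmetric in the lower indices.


Christoffel symbols Gamma^k_{ij} are symmetric in i,j, so there are d * d(d+1)/2 independent symbols.
d = 13
d(d+1)/2 = 13 * 14 / 2 = 91
Total = 13 * 91 = 1183

1183


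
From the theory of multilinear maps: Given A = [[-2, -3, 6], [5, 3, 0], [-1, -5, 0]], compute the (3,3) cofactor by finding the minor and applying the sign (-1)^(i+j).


To find cofactor C_{33}, delete row 3 and column 3.
The resulting 2x2 submatrix is: [[-2, -3], [5, 3]]
Minor M_{33} = -2*3 - -3*5
  = -6 - -15 = 9
Sign = (-1)^(3+3) = (-1)^6 = 1
Cofactor C_{33} = 1 * 9 = 9

9


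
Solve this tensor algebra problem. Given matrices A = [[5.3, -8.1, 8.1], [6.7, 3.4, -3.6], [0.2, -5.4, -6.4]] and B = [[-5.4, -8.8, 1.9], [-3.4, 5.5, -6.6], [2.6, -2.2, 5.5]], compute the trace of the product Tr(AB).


Tr(AB) = sum_i (AB)_{ii} where (AB)_{ii} = sum_k A_{ik} B_{ki}.
(AB)_{11} = 5.3*-5.4 + -8.1*-3.4 + 8.1*2.6 = 19.98
(AB)_{22} = 6.7*-8.8 + 3.4*5.5 + -3.6*-2.2 = -32.34
(AB)_{33} = 0.2*1.9 + -5.4*-6.6 + -6.4*5.5 = 0.82
Tr(AB) = 19.98 + -32.34 + 0.82 = -11.54

-11.54


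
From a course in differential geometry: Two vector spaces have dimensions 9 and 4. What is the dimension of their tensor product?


The dimension of a tensor product is the product of dimensions.
dim(V) = 9, dim(W) = 4
dim(V (x) W) = 9 * 4 = 36

36


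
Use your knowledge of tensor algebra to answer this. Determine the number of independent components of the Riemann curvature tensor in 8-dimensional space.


The Riemann tensor in d dimensions has d^2(d^2 - 1)/12 independent components.
d = 8, so d^2 = 64
d^2 - 1 = 63
d^2(d^2 - 1) = 64 * 63 = 4032
Divide by 12: 4032 / 12 = 336

336


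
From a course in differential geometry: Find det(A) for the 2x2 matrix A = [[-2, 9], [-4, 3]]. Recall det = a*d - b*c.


For a 2x2 matrix [[a, b], [c, d]], det = a*d - b*c.
a = -2, b = 9, c = -4, d = 3
a*d = -2 * 3 = -6
b*c = 9 * -4 = -36
det = -6 - -36 = 30

30


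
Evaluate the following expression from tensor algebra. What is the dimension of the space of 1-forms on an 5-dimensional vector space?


The dimension of the space of p-forms on an n-dimensional space is C(n, p).
n = 5, p = 1
C(5, 1) = 5! / (1! * 4!) = 5

5


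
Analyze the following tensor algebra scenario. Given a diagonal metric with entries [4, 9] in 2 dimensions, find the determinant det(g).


For a diagonal metric, the determinant is the product of diagonal entries.
Diagonal entries: 4, 9
det(g) = 4 * 9 = 36

36


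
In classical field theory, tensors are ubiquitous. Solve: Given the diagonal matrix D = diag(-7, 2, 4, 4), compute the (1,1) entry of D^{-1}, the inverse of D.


For a diagonal matrix, the inverse has entries (D^{-1})_{ii} = 1/d_{ii}.
The diagonal entries are: d_{11} = -7, d_{22} = 2, d_{33} = 4, d_{44} = 4
We need (D^{-1})_{11} = 1/d_{11} = 1/-7 = -1/7

-1/7


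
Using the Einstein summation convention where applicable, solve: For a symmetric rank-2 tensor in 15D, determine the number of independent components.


A symmetric rank-2 tensor in d dimensions has d(d+1)/2 independent components.
d = 15
d(d+1)/2 = 15 * 16 / 2 = 240 / 2 = 120

120


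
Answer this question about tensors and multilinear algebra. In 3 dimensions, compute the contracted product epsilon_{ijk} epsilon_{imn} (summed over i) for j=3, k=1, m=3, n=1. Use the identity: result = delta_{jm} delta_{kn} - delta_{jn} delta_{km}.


Using the identity: epsilon_{ijk} epsilon_{imn} = delta_{jm} delta_{kn} - delta_{jn} delta_{km}.
delta_{33} = 1
delta_{11} = 1
delta_{31} = 0
delta_{13} = 0
Result = 1 * 1 - 0 * 0 = 1 - 0 = 1

1


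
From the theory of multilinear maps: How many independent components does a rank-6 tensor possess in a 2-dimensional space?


The number of components of a rank-r tensor in d dimensions is d^r.
Here d = 2 and r = 6.
2^6 = 64

64


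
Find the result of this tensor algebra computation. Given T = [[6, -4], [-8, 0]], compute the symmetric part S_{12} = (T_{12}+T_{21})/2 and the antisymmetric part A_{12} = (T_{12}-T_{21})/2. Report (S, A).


T_{12} = -4
T_{21} = -8
S_{12} = (-4 + -8)/2 = -12/2 = -6
A_{12} = (-4 - -8)/2 = 4/2 = 2
Check: S + A = -6 + 2 = -4 = T_{12}.

(-6, 2)


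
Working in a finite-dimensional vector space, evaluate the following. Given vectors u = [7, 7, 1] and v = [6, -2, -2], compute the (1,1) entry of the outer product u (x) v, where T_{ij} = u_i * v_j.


The outer product entry T_{ij} = u_i * v_j.
We need i=1, j=1.
u_1 = 7, v_1 = 6
T_{1,1} = 7 * 6 = 42

42


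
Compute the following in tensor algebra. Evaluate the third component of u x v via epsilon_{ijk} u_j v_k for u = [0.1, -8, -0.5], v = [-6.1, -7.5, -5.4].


(u x v)_3 = sum_{j,k} epsilon_{3jk} u_j v_k. Only permutations of (1,2,3) contribute; the two non-zero terms are:
eps_{312} u_1 v_2 = 1 * 0.1 * -7.5 = -0.75
eps_{321} u_2 v_1 = -1 * -8 * -6.1 = -48.8
(u x v)_3 = -49.55

-49.55


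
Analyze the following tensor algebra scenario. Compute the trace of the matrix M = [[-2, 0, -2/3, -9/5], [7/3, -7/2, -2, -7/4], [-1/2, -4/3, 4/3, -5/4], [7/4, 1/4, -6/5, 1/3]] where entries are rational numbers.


The trace is the sum of diagonal entries.
Diagonal: M[1,1] = -2, M[2,2] = -7/2, M[3,3] = 4/3, M[4,4] = 1/3
Tr(M) = -2 + -7/2 + 4/3 + 1/3
Computing step by step:
After adding M[1,1]: -2
After adding M[2,2]: -11/2
After adding M[3,3]: -25/6
After adding M[4,4]: -23/6
Tr(M) = -23/6

-23/6


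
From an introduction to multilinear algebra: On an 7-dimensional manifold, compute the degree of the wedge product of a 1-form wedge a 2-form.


The degree of a wedge product is the sum of the degrees of the individual forms.
Degrees: 1, 2
Total degree = 1 + 2 = 3

3


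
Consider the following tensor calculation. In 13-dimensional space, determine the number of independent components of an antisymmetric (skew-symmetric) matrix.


An antisymmetric rank-2 tensor satisfies A_{ij} = -A_{ji}, so diagonal entries are zero.
The independent components are the upper-triangular entries: C(n, 2) = n(n-1)/2.
n = 13
C(13, 2) = 13 * 12 / 2 = 156 / 2 = 78

78


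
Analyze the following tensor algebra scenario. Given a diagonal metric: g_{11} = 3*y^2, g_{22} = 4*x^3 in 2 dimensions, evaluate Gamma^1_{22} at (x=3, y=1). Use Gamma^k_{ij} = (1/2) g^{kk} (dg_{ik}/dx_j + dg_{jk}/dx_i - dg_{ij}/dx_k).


For a diagonal metric, Gamma^k_{ij} = (1/2) g^{kk} (dg_{ik}/dx_j + dg_{jk}/dx_i - dg_{ij}/dx_k).
The metric is diagonal, so g_{ab} = 0 for a != b.
At the given point: g_{11} = 3, g_{22} = 108
g^{11} = 1/3
dg_{21}/dx_2 = 0 (off-diagonal)
dg_{21}/dx_2 = 0 (off-diagonal)
dg_{22}/dx_1 = dg_{22}/dx_1 = 108
Numerator = 0 + 0 - 108 = -108
Gamma^1_{22} = -108 / (2 * 3) = -18

-18


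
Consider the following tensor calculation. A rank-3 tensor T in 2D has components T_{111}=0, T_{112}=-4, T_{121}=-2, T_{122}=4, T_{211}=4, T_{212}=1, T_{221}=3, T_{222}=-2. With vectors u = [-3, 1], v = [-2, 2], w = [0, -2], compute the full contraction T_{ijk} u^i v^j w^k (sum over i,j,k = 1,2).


S = sum over i,j,k of T_{ijk} u_i v_j w_k. Expanding all 8 terms:
T_{111}*u_1*v_1*w_1 = 0*-3*-2*0 = 0  (running total: 0)
T_{112}*u_1*v_1*w_2 = -4*-3*-2*-2 = 48  (running total: 48)
T_{121}*u_1*v_2*w_1 = -2*-3*2*0 = 0  (running total: 48)
T_{122}*u_1*v_2*w_2 = 4*-3*2*-2 = 48  (running total: 96)
T_{211}*u_2*v_1*w_1 = 4*1*-2*0 = 0  (running total: 96)
T_{212}*u_2*v_1*w_2 = 1*1*-2*-2 = 4  (running total: 100)
T_{221}*u_2*v_2*w_1 = 3*1*2*0 = 0  (running total: 100)
T_{222}*u_2*v_2*w_2 = -2*1*2*-2 = 8  (running total: 108)
S = 108

108


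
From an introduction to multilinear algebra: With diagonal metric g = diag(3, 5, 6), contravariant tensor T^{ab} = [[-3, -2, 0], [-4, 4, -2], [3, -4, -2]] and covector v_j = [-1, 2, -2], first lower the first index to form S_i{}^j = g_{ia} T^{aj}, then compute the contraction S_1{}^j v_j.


Step 1: lower the first index. For a diagonal metric, g_{ia} T^{aj} = g_{ii} T^{ij} (no sum on i).
g_{11} = 3
S_1{}^1 = 3 * T^{11} = 3 * -3 = -9
S_1{}^2 = 3 * T^{12} = 3 * -2 = -6
S_1{}^3 = 3 * T^{13} = 3 * 0 = 0
Step 2: contract S_1{}^j with v_j.
S_1{}^1 * v_1 = -9 * -1 = 9
S_1{}^2 * v_2 = -6 * 2 = -12
S_1{}^3 * v_3 = 0 * -2 = 0
Result = 9 + -12 + 0 = -3

-3


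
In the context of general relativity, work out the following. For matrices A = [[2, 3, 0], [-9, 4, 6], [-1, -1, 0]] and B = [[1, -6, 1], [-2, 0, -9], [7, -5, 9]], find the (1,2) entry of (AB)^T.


(AB)^T_{ij} = (AB)_{ji} = sum_k A_{jk} B_{ki}.
For i=1, j=2 we need (AB)_{21}:
A_{21} * B_{11} = -9 * 1 = -9
A_{22} * B_{21} = 4 * -2 = -8
A_{23} * B_{31} = 6 * 7 = 42
Sum = -9 + -8 + 42 = 25

25


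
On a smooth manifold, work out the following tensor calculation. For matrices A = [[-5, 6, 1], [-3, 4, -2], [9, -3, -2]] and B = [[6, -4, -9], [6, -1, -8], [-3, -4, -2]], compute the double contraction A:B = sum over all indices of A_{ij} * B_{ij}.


A:B = sum over all i,j of A_{ij} * B_{ij}.
Row 1: -5*6=-30, 6*-4=-24, 1*-9=-9 => row sum = -63
Row 2: -3*6=-18, 4*-1=-4, -2*-8=16 => row sum = -6
Row 3: 9*-3=-27, -3*-4=12, -2*-2=4 => row sum = -11
Total = -63 + -6 + -11 = -80

-80


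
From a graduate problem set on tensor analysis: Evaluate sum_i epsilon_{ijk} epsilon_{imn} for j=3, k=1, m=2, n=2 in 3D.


Using the identity: epsilon_{ijk} epsilon_{imn} = delta_{jm} delta_{kn} - delta_{jn} delta_{km}.
delta_{32} = 0
delta_{12} = 0
delta_{32} = 0
delta_{12} = 0
Result = 0 * 0 - 0 * 0 = 0 - 0 = 0

0


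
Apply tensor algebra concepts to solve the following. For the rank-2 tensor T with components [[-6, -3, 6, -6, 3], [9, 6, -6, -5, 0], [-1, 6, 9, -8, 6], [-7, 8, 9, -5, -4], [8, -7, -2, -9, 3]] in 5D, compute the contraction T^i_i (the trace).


The contraction (trace) of a rank-2 tensor is the sum of its diagonal elements.
Diagonal entries: A[1,1] = -6, A[2,2] = 6, A[3,3] = 9, A[4,4] = -5, A[5,5] = 3
Tr(A) = -6 + 6 + 9 + -5 + 3 = 7

7


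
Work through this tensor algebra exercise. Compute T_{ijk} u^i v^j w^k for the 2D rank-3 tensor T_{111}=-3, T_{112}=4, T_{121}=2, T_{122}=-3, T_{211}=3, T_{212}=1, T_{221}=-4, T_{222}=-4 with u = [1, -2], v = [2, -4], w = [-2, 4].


S = sum over i,j,k of T_{ijk} u_i v_j w_k. Expanding all 8 terms:
T_{111}*u_1*v_1*w_1 = -3*1*2*-2 = 12  (running total: 12)
T_{112}*u_1*v_1*w_2 = 4*1*2*4 = 32  (running total: 44)
T_{121}*u_1*v_2*w_1 = 2*1*-4*-2 = 16  (running total: 60)
T_{122}*u_1*v_2*w_2 = -3*1*-4*4 = 48  (running total: 108)
T_{211}*u_2*v_1*w_1 = 3*-2*2*-2 = 24  (running total: 132)
T_{212}*u_2*v_1*w_2 = 1*-2*2*4 = -16  (running total: 116)
T_{221}*u_2*v_2*w_1 = -4*-2*-4*-2 = 64  (running total: 180)
T_{222}*u_2*v_2*w_2 = -4*-2*-4*4 = -128  (running total: 52)
S = 52

52


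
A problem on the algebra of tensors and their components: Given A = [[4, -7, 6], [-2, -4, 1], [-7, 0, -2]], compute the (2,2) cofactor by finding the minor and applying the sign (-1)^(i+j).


To find cofactor C_{22}, delete row 2 and column 2.
The resulting 2x2 submatrix is: [[4, 6], [-7, -2]]
Minor M_{22} = 4*-2 - 6*-7
  = -8 - -42 = 34
Sign = (-1)^(2+2) = (-1)^4 = 1
Cofactor C_{22} = 1 * 34 = 34

34


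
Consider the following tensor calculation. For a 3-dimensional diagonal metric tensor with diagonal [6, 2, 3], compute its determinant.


For a diagonal metric, the determinant is the product of diagonal entries.
Diagonal entries: 6, 2, 3
det(g) = 6 * 2 * 3 = 36

36


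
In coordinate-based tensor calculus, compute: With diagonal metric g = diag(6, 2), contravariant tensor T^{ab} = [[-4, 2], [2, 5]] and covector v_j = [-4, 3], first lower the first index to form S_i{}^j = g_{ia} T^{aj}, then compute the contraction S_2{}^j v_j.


Step 1: lower the first index. For a diagonal metric, g_{ia} T^{aj} = g_{ii} T^{ij} (no sum on i).
g_{22} = 2
S_2{}^1 = 2 * T^{21} = 2 * 2 = 4
S_2{}^2 = 2 * T^{22} = 2 * 5 = 10
Step 2: contract S_2{}^j with v_j.
S_2{}^1 * v_1 = 4 * -4 = -16
S_2{}^2 * v_2 = 10 * 3 = 30
Result = -16 + 30 = 14

14


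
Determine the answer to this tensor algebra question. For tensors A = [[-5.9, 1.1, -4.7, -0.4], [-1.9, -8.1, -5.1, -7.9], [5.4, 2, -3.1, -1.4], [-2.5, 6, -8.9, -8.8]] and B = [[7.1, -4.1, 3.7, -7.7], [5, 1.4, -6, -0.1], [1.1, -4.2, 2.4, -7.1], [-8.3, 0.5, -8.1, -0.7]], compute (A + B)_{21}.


Tensor addition is component-wise: (A + B)_{ij} = A_{ij} + B_{ij}.
A_{21} = -1.9
B_{21} = 5
(A + B)_{21} = -1.9 + 5 = 3.1

3.1


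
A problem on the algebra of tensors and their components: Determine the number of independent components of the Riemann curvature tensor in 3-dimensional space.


The Riemann tensor in d dimensions has d^2(d^2 - 1)/12 independent components.
d = 3, so d^2 = 9
d^2 - 1 = 8
d^2(d^2 - 1) = 9 * 8 = 72
Divide by 12: 72 / 12 = 6

6


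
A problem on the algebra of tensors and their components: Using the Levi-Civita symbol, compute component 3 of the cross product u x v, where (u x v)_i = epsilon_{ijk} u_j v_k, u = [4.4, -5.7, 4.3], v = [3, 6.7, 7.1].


(u x v)_3 = sum_{j,k} epsilon_{3jk} u_j v_k. Only permutations of (1,2,3) contribute; the two non-zero terms are:
eps_{312} u_1 v_2 = 1 * 4.4 * 6.7 = 29.48
eps_{321} u_2 v_1 = -1 * -5.7 * 3 = 17.1
(u x v)_3 = 46.58

46.58


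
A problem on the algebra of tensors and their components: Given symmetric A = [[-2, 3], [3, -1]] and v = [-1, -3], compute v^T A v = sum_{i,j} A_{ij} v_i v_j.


First compute Av:
(Av)_1 = -2*-1 + 3*-3 = -7
(Av)_2 = 3*-1 + -1*-3 = 0
Av = [-7, 0]
Then v^T (Av) = -1*-7 + -3*0
= 7 + 0 = 7

7


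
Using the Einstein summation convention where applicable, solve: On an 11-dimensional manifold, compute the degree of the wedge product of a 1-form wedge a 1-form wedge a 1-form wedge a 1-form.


The degree of a wedge product is the sum of the degrees of the individual forms.
Degrees: 1, 1, 1, 1
Total degree = 1 + 1 + 1 + 1 = 4

4


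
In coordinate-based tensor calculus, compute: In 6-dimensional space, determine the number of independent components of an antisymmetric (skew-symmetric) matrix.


An antisymmetric rank-2 tensor satisfies A_{ij} = -A_{ji}, so diagonal entries are zero.
The independent components are the upper-triangular entries: C(n, 2) = n(n-1)/2.
n = 6
C(6, 2) = 6 * 5 / 2 = 30 / 2 = 15

15


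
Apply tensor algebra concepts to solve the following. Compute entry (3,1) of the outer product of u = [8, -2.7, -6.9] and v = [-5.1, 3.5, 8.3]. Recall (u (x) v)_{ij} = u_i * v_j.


The outer product entry T_{ij} = u_i * v_j.
We need i=3, j=1.
u_3 = -6.9, v_1 = -5.1
T_{3,1} = -6.9 * -5.1 = 35.19

35.19


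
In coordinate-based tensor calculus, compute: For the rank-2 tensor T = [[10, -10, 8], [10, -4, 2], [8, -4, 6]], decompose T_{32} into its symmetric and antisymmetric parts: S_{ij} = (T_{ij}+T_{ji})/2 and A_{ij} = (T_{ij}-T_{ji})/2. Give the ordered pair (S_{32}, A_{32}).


T_{32} = -4
T_{23} = 2
S_{32} = (-4 + 2)/2 = -2/2 = -1
A_{32} = (-4 - 2)/2 = -6/2 = -3
Check: S + A = -1 + -3 = -4 = T_{32}.

(-1, -3)


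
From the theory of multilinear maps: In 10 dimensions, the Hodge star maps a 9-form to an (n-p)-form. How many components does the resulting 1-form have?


The Hodge dual of a p-form on an n-dimensional manifold is an (n-p)-form.
n = 10, p = 9, so dual degree = 10 - 9 = 1
The number of components is C(n, n-p) = C(10, 1) = 10

10


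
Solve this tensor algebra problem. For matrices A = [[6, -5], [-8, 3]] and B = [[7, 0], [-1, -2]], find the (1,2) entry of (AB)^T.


(AB)^T_{ij} = (AB)_{ji} = sum_k A_{jk} B_{ki}.
For i=1, j=2 we need (AB)_{21}:
A_{21} * B_{11} = -8 * 7 = -56
A_{22} * B_{21} = 3 * -1 = -3
Sum = -56 + -3 = -59

-59


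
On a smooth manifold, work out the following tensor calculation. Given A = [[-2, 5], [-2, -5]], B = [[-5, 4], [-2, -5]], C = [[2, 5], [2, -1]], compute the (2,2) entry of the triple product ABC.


(ABC)_{22} = sum_m (AB)_{2m} C_{m2}. First compute row 2 of AB.
(AB)_{21} = -2*-5 + -5*-2 = 20
(AB)_{22} = -2*4 + -5*-5 = 17
Now contract with column 2 of C:
(AB)_{21} * C_{12} = 20 * 5 = 100
(AB)_{22} * C_{22} = 17 * -1 = -17
(ABC)_{22} = 100 + -17 = 83

83


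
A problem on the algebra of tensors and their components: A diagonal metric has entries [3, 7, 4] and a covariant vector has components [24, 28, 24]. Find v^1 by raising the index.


To raise an index with a diagonal metric: v^i = v_i / g_{ii}.
For index 1: v_1 = 24, g_{11} = 3
v^1 = 24 / 3 = 8

8


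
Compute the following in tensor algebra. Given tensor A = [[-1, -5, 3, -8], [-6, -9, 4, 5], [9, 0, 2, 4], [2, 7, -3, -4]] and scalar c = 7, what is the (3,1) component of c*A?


Scalar multiplication: (cA)_{ij} = c * A_{ij}.
c = 7
A_{31} = 9
(cA)_{31} = 7 * 9 = 63

63


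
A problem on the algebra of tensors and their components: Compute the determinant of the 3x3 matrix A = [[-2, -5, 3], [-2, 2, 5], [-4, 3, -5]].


Expanding along the first row, det(A) = a11*M_11 - a12*M_12 + a13*M_13, where M_1j is the (1,j) minor.
Minor M_11 = 2*-5 - 5*3 = -25
Minor M_12 = -2*-5 - 5*-4 = 30
Minor M_13 = -2*3 - 2*-4 = 2
det = -2*(-25) - -5*(30) + 3*(2)
    = 50 - -150 + 6
    = 206

206


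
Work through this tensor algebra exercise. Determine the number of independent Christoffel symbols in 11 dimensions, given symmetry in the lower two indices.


Christoffel symbols Gamma^k_{ij} are symmetric in i,j, so there are d * d(d+1)/2 independent symbols.
d = 11
d(d+1)/2 = 11 * 12 / 2 = 66
Total = 11 * 66 = 726

726


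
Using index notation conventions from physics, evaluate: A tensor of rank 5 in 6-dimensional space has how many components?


The number of components of a rank-r tensor in d dimensions is d^r.
Here d = 6 and r = 5.
6^5 = 7776

7776


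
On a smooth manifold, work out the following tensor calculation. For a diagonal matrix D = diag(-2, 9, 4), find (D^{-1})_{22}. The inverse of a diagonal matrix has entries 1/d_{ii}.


For a diagonal matrix, the inverse has entries (D^{-1})_{ii} = 1/d_{ii}.
The diagonal entries are: d_{11} = -2, d_{22} = 9, d_{33} = 4
We need (D^{-1})_{22} = 1/d_{22} = 1/9 = 1/9

1/9


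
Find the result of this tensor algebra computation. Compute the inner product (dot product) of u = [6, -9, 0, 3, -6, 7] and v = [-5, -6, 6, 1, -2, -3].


The inner product u . v = sum of u_i * v_i.
Term-by-term: 6 * -5, -9 * -6, 0 * 6, 3 * 1, -6 * -2, 7 * -3
Products: -30, 54, 0, 3, 12, -21
Sum = -30 + 54 + 0 + 3 + 12 + -21 = 18

18


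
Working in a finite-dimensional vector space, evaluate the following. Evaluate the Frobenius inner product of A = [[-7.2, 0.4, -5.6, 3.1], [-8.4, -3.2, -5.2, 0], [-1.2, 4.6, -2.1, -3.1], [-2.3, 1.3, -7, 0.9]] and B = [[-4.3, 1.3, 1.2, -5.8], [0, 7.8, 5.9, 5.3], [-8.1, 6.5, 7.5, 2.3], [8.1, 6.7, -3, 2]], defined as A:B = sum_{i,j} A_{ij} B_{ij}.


A:B = sum over all i,j of A_{ij} * B_{ij}.
Row 1: -7.2*-4.3=30.96, 0.4*1.3=0.52, -5.6*1.2=-6.72, 3.1*-5.8=-17.98 => row sum = 6.78
Row 2: -8.4*0=0, -3.2*7.8=-24.96, -5.2*5.9=-30.68, 0*5.3=0 => row sum = -55.64
Row 3: -1.2*-8.1=9.72, 4.6*6.5=29.9, -2.1*7.5=-15.75, -3.1*2.3=-7.13 => row sum = 16.74
Row 4: -2.3*8.1=-18.63, 1.3*6.7=8.71, -7*-3=21, 0.9*2=1.8 => row sum = 12.88
Total = 6.78 + -55.64 + 16.74 + 12.88 = -19.24

-19.24


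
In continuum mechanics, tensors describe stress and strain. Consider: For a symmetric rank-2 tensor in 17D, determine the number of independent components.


A symmetric rank-2 tensor in d dimensions has d(d+1)/2 independent components.
d = 17
d(d+1)/2 = 17 * 18 / 2 = 306 / 2 = 153

153


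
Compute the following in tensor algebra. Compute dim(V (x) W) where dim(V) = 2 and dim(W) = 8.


The dimension of a tensor product is the product of dimensions.
dim(V) = 2, dim(W) = 8
dim(V (x) W) = 2 * 8 = 16

16


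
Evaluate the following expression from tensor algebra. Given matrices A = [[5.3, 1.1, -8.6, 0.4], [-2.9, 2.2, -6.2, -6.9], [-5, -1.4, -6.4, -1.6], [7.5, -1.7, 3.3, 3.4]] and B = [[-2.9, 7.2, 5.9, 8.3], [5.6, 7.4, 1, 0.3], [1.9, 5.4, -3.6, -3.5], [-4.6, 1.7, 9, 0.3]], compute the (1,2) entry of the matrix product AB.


(AB)_{ij} = sum_k A_{ik} B_{kj}.
For i=1, j=2:
A_{11} * B_{12} = 5.3 * 7.2 = 38.16
A_{12} * B_{22} = 1.1 * 7.4 = 8.14
A_{13} * B_{32} = -8.6 * 5.4 = -46.44
A_{14} * B_{42} = 0.4 * 1.7 = 0.68
Sum = 38.16 + 8.14 + -46.44 + 0.68 = 0.54

0.54


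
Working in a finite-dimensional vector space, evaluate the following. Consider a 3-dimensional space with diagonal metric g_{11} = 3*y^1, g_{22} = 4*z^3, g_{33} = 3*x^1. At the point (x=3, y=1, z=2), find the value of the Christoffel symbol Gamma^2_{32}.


For a diagonal metric, Gamma^k_{ij} = (1/2) g^{kk} (dg_{ik}/dx_j + dg_{jk}/dx_i - dg_{ij}/dx_k).
The metric is diagonal, so g_{ab} = 0 for a != b.
At the given point: g_{11} = 3, g_{22} = 32, g_{33} = 9
g^{22} = 1/32
dg_{32}/dx_2 = 0 (off-diagonal)
dg_{22}/dx_3 = dg_{22}/dx_3 = 48
dg_{32}/dx_2 = 0 (off-diagonal)
Numerator = 0 + 48 - 0 = 48
Gamma^2_{32} = 48 / (2 * 32) = 3/4

3/4


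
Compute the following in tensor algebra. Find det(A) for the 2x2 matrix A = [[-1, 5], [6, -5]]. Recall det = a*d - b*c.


For a 2x2 matrix [[a, b], [c, d]], det = a*d - b*c.
a = -1, b = 5, c = 6, d = -5
a*d = -1 * -5 = 5
b*c = 5 * 6 = 30
det = 5 - 30 = -25

-25


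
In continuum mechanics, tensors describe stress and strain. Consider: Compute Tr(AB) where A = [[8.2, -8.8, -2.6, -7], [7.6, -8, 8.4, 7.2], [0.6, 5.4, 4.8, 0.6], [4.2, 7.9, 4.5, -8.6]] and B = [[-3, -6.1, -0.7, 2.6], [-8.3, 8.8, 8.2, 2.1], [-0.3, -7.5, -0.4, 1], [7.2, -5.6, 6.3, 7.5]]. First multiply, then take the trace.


Tr(AB) = sum_i (AB)_{ii} where (AB)_{ii} = sum_k A_{ik} B_{ki}.
(AB)_{11} = 8.2*-3 + -8.8*-8.3 + -2.6*-0.3 + -7*7.2 = -1.18
(AB)_{22} = 7.6*-6.1 + -8*8.8 + 8.4*-7.5 + 7.2*-5.6 = -220.08
(AB)_{33} = 0.6*-0.7 + 5.4*8.2 + 4.8*-0.4 + 0.6*6.3 = 45.72
(AB)_{44} = 4.2*2.6 + 7.9*2.1 + 4.5*1 + -8.6*7.5 = -32.49
Tr(AB) = -1.18 + -220.08 + 45.72 + -32.49 = -208.03

-208.03


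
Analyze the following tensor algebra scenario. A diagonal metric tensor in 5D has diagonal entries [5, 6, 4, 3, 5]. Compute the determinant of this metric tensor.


For a diagonal metric, the determinant is the product of diagonal entries.
Diagonal entries: 5, 6, 4, 3, 5
det(g) = 5 * 6 * 4 * 3 * 5 = 1800

1800


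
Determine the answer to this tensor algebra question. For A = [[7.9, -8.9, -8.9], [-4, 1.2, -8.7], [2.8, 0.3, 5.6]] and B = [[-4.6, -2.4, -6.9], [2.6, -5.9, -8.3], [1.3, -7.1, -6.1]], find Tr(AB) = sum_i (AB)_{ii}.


Tr(AB) = sum_i (AB)_{ii} where (AB)_{ii} = sum_k A_{ik} B_{ki}.
(AB)_{11} = 7.9*-4.6 + -8.9*2.6 + -8.9*1.3 = -71.05
(AB)_{22} = -4*-2.4 + 1.2*-5.9 + -8.7*-7.1 = 64.29
(AB)_{33} = 2.8*-6.9 + 0.3*-8.3 + 5.6*-6.1 = -55.97
Tr(AB) = -71.05 + 64.29 + -55.97 = -62.73

-62.73


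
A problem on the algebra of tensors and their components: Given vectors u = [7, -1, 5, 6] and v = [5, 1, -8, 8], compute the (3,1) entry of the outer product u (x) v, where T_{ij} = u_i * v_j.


The outer product entry T_{ij} = u_i * v_j.
We need i=3, j=1.
u_3 = 5, v_1 = 5
T_{3,1} = 5 * 5 = 25

25


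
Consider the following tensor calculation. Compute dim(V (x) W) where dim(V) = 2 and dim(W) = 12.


The dimension of a tensor product is the product of dimensions.
dim(V) = 2, dim(W) = 12
dim(V (x) W) = 2 * 12 = 24

24


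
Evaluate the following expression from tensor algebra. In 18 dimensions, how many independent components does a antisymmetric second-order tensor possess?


A antisymmetric rank-2 tensor in d dimensions has d(d-1)/2 independent components.
d = 18
d(d-1)/2 = 18 * 17 / 2 = 306 / 2 = 153

153


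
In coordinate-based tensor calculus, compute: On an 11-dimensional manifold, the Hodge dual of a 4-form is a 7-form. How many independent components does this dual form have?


The Hodge dual of a p-form on an n-dimensional manifold is an (n-p)-form.
n = 11, p = 4, so dual degree = 11 - 4 = 7
The number of components is C(n, n-p) = C(11, 7) = 330

330


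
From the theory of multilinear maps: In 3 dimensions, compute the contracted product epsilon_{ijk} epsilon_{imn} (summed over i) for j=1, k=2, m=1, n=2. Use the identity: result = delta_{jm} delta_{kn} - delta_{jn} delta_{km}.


Using the identity: epsilon_{ijk} epsilon_{imn} = delta_{jm} delta_{kn} - delta_{jn} delta_{km}.
delta_{11} = 1
delta_{22} = 1
delta_{12} = 0
delta_{21} = 0
Result = 1 * 1 - 0 * 0 = 1 - 0 = 1

1


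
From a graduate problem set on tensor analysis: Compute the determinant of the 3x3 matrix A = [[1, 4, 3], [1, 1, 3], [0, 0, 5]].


Expanding along the first row, det(A) = a11*M_11 - a12*M_12 + a13*M_13, where M_1j is the (1,j) minor.
Minor M_11 = 1*5 - 3*0 = 5
Minor M_12 = 1*5 - 3*0 = 5
Minor M_13 = 1*0 - 1*0 = 0
det = 1*(5) - 4*(5) + 3*(0)
    = 5 - 20 + 0
    = -15

-15


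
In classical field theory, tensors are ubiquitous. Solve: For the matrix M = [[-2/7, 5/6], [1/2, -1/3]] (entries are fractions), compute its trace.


The trace is the sum of diagonal entries.
Diagonal: M[1,1] = -2/7, M[2,2] = -1/3
Tr(M) = -2/7 + -1/3
Computing step by step:
After adding M[1,1]: -2/7
After adding M[2,2]: -13/21
Tr(M) = -13/21

-13/21


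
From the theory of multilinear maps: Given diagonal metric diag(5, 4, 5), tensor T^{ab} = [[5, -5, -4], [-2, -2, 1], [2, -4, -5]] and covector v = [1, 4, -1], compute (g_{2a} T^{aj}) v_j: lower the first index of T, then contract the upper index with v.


Step 1: lower the first index. For a diagonal metric, g_{ia} T^{aj} = g_{ii} T^{ij} (no sum on i).
g_{22} = 4
S_2{}^1 = 4 * T^{21} = 4 * -2 = -8
S_2{}^2 = 4 * T^{22} = 4 * -2 = -8
S_2{}^3 = 4 * T^{23} = 4 * 1 = 4
Step 2: contract S_2{}^j with v_j.
S_2{}^1 * v_1 = -8 * 1 = -8
S_2{}^2 * v_2 = -8 * 4 = -32
S_2{}^3 * v_3 = 4 * -1 = -4
Result = -8 + -32 + -4 = -44

-44


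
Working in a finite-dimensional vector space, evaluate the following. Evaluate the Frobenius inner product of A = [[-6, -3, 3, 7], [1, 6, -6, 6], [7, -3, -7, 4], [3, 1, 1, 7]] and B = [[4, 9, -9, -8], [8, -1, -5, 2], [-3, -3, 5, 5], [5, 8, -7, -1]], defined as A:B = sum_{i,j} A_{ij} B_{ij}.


A:B = sum over all i,j of A_{ij} * B_{ij}.
Row 1: -6*4=-24, -3*9=-27, 3*-9=-27, 7*-8=-56 => row sum = -134
Row 2: 1*8=8, 6*-1=-6, -6*-5=30, 6*2=12 => row sum = 44
Row 3: 7*-3=-21, -3*-3=9, -7*5=-35, 4*5=20 => row sum = -27
Row 4: 3*5=15, 1*8=8, 1*-7=-7, 7*-1=-7 => row sum = 9
Total = -134 + 44 + -27 + 9 = -108

-108


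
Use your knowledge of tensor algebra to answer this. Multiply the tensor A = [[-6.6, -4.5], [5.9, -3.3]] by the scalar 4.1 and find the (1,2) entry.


Scalar multiplication: (cA)_{ij} = c * A_{ij}.
c = 4.1
A_{12} = -4.5
(cA)_{12} = 4.1 * -4.5 = -18.45

-18.45


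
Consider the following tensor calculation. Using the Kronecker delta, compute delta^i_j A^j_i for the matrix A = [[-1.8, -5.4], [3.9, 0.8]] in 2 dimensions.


The contraction (trace) of a rank-2 tensor is the sum of its diagonal elements.
Diagonal entries: A[1,1] = -1.8, A[2,2] = 0.8
Tr(A) = -1.8 + 0.8 = -1

-1


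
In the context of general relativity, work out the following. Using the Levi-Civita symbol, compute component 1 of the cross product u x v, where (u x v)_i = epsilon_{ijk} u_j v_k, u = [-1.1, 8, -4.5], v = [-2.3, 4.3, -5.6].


(u x v)_1 = sum_{j,k} epsilon_{1jk} u_j v_k. Only permutations of (1,2,3) contribute; the two non-zero terms are:
eps_{123} u_2 v_3 = 1 * 8 * -5.6 = -44.8
eps_{132} u_3 v_2 = -1 * -4.5 * 4.3 = 19.35
(u x v)_1 = -25.45

-25.45


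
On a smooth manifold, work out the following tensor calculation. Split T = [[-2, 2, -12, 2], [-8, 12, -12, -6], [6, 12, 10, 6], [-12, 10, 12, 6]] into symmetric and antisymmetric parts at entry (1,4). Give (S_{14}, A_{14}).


T_{14} = 2
T_{41} = -12
S_{14} = (2 + -12)/2 = -10/2 = -5
A_{14} = (2 - -12)/2 = 14/2 = 7
Check: S + A = -5 + 7 = 2 = T_{14}.

(-5, 7)


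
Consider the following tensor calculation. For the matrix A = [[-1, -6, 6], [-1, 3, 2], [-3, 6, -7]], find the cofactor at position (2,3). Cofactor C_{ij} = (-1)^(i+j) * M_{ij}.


To find cofactor C_{23}, delete row 2 and column 3.
The resulting 2x2 submatrix is: [[-1, -6], [-3, 6]]
Minor M_{23} = -1*6 - -6*-3
  = -6 - 18 = -24
Sign = (-1)^(2+3) = (-1)^5 = -1
Cofactor C_{23} = -1 * -24 = 24

24


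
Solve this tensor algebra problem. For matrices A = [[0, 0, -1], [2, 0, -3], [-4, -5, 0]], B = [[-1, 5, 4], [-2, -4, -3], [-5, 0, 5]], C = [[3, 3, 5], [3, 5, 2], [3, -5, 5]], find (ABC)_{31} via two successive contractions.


(ABC)_{31} = sum_m (AB)_{3m} C_{m1}. First compute row 3 of AB.
(AB)_{31} = -4*-1 + -5*-2 + 0*-5 = 14
(AB)_{32} = -4*5 + -5*-4 + 0*0 = 0
(AB)_{33} = -4*4 + -5*-3 + 0*5 = -1
Now contract with column 1 of C:
(AB)_{31} * C_{11} = 14 * 3 = 42
(AB)_{32} * C_{21} = 0 * 3 = 0
(AB)_{33} * C_{31} = -1 * 3 = -3
(ABC)_{31} = 42 + 0 + -3 = 39

39


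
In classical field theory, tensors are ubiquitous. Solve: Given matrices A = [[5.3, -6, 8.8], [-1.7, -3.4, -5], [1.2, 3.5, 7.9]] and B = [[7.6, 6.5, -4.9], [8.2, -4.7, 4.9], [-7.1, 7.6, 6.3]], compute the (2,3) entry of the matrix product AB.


(AB)_{ij} = sum_k A_{ik} B_{kj}.
For i=2, j=3:
A_{21} * B_{13} = -1.7 * -4.9 = 8.33
A_{22} * B_{23} = -3.4 * 4.9 = -16.66
A_{23} * B_{33} = -5 * 6.3 = -31.5
Sum = 8.33 + -16.66 + -31.5 = -39.83

-39.83


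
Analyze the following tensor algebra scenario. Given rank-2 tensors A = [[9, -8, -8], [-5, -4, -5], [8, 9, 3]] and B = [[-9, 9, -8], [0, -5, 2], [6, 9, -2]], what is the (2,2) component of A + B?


Tensor addition is component-wise: (A + B)_{ij} = A_{ij} + B_{ij}.
A_{22} = -4
B_{22} = -5
(A + B)_{22} = -4 + -5 = -9

-9


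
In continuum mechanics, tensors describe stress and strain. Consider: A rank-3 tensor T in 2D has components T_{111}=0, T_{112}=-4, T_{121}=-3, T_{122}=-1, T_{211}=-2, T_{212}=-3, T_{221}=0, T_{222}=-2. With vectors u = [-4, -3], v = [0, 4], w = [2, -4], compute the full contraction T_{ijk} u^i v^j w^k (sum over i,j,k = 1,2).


S = sum over i,j,k of T_{ijk} u_i v_j w_k. Expanding all 8 terms:
T_{111}*u_1*v_1*w_1 = 0*-4*0*2 = 0  (running total: 0)
T_{112}*u_1*v_1*w_2 = -4*-4*0*-4 = 0  (running total: 0)
T_{121}*u_1*v_2*w_1 = -3*-4*4*2 = 96  (running total: 96)
T_{122}*u_1*v_2*w_2 = -1*-4*4*-4 = -64  (running total: 32)
T_{211}*u_2*v_1*w_1 = -2*-3*0*2 = 0  (running total: 32)
T_{212}*u_2*v_1*w_2 = -3*-3*0*-4 = 0  (running total: 32)
T_{221}*u_2*v_2*w_1 = 0*-3*4*2 = 0  (running total: 32)
T_{222}*u_2*v_2*w_2 = -2*-3*4*-4 = -96  (running total: -64)
S = -64

-64


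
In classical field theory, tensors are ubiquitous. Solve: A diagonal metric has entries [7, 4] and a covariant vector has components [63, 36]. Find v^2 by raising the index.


To raise an index with a diagonal metric: v^i = v_i / g_{ii}.
For index 2: v_2 = 36, g_{22} = 4
v^2 = 36 / 4 = 9

9


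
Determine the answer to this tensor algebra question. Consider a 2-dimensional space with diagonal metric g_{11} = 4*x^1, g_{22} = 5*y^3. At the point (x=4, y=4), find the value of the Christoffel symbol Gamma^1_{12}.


For a diagonal metric, Gamma^k_{ij} = (1/2) g^{kk} (dg_{ik}/dx_j + dg_{jk}/dx_i - dg_{ij}/dx_k).
The metric is diagonal, so g_{ab} = 0 for a != b.
At the given point: g_{11} = 16, g_{22} = 320
g^{11} = 1/16
dg_{11}/dx_2 = dg_{11}/dx_2 = 0
dg_{21}/dx_1 = 0 (off-diagonal)
dg_{12}/dx_1 = 0 (off-diagonal)
Numerator = 0 + 0 - 0 = 0
Gamma^1_{12} = 0 / (2 * 16) = 0

0


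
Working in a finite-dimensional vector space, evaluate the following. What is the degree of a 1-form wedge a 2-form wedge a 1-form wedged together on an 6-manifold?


The degree of a wedge product is the sum of the degrees of the individual forms.
Degrees: 1, 2, 1
Total degree = 1 + 2 + 1 = 4

4


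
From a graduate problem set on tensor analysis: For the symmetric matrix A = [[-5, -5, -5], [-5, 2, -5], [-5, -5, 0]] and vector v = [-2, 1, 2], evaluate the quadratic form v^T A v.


First compute Av:
(Av)_1 = -5*-2 + -5*1 + -5*2 = -5
(Av)_2 = -5*-2 + 2*1 + -5*2 = 2
(Av)_3 = -5*-2 + -5*1 + 0*2 = 5
Av = [-5, 2, 5]
Then v^T (Av) = -2*-5 + 1*2 + 2*5
= 10 + 2 + 10 = 22

22


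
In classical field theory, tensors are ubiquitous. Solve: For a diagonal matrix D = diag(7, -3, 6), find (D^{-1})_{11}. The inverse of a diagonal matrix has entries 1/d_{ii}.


For a diagonal matrix, the inverse has entries (D^{-1})_{ii} = 1/d_{ii}.
The diagonal entries are: d_{11} = 7, d_{22} = -3, d_{33} = 6
We need (D^{-1})_{11} = 1/d_{11} = 1/7 = 1/7

1/7


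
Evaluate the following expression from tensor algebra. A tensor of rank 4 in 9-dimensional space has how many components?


The number of components of a rank-r tensor in d dimensions is d^r.
Here d = 9 and r = 4.
9^4 = 6561

6561


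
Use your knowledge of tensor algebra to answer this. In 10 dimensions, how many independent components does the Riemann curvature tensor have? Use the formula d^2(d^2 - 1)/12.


The Riemann tensor in d dimensions has d^2(d^2 - 1)/12 independent components.
d = 10, so d^2 = 100
d^2 - 1 = 99
d^2(d^2 - 1) = 100 * 99 = 9900
Divide by 12: 9900 / 12 = 825

825


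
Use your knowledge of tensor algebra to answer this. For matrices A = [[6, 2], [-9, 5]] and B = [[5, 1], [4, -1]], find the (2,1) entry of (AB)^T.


(AB)^T_{ij} = (AB)_{ji} = sum_k A_{jk} B_{ki}.
For i=2, j=1 we need (AB)_{12}:
A_{11} * B_{12} = 6 * 1 = 6
A_{12} * B_{22} = 2 * -1 = -2
Sum = 6 + -2 = 4

4


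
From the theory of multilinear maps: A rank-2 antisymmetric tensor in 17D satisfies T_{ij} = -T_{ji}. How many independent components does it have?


An antisymmetric rank-2 tensor satisfies A_{ij} = -A_{ji}, so diagonal entries are zero.
The independent components are the upper-triangular entries: C(n, 2) = n(n-1)/2.
n = 17
C(17, 2) = 17 * 16 / 2 = 272 / 2 = 136

136


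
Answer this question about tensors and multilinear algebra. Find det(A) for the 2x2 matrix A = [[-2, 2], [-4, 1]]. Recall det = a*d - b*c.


For a 2x2 matrix [[a, b], [c, d]], det = a*d - b*c.
a = -2, b = 2, c = -4, d = 1
a*d = -2 * 1 = -2
b*c = 2 * -4 = -8
det = -2 - -8 = 6

6


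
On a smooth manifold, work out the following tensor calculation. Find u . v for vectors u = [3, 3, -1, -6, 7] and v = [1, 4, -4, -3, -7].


The inner product u . v = sum of u_i * v_i.
Term-by-term: 3 * 1, 3 * 4, -1 * -4, -6 * -3, 7 * -7
Products: 3, 12, 4, 18, -49
Sum = 3 + 12 + 4 + 18 + -49 = -12

-12


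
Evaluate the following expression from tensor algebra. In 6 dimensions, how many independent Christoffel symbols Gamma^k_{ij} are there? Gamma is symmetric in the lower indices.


Christoffel symbols Gamma^k_{ij} are symmetric in i,j, so there are d * d(d+1)/2 independent symbols.
d = 6
d(d+1)/2 = 6 * 7 / 2 = 21
Total = 6 * 21 = 126

126


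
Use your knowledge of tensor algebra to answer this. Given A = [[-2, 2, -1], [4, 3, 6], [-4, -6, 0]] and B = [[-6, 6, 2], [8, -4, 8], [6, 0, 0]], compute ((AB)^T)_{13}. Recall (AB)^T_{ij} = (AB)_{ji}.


(AB)^T_{ij} = (AB)_{ji} = sum_k A_{jk} B_{ki}.
For i=1, j=3 we need (AB)_{31}:
A_{31} * B_{11} = -4 * -6 = 24
A_{32} * B_{21} = -6 * 8 = -48
A_{33} * B_{31} = 0 * 6 = 0
Sum = 24 + -48 + 0 = -24

-24


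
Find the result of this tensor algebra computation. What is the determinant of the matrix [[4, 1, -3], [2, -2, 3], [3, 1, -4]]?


Expanding along the first row, det(A) = a11*M_11 - a12*M_12 + a13*M_13, where M_1j is the (1,j) minor.
Minor M_11 = -2*-4 - 3*1 = 5
Minor M_12 = 2*-4 - 3*3 = -17
Minor M_13 = 2*1 - -2*3 = 8
det = 4*(5) - 1*(-17) + -3*(8)
    = 20 - -17 + -24
    = 13

13


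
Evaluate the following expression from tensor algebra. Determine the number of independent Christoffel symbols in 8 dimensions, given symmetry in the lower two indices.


Christoffel symbols Gamma^k_{ij} are symmetric in i,j, so there are d * d(d+1)/2 independent symbols.
d = 8
d(d+1)/2 = 8 * 9 / 2 = 36
Total = 8 * 36 = 288

288


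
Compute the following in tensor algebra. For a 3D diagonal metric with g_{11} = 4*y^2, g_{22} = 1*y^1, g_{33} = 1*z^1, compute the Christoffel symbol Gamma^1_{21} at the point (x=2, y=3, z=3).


For a diagonal metric, Gamma^k_{ij} = (1/2) g^{kk} (dg_{ik}/dx_j + dg_{jk}/dx_i - dg_{ij}/dx_k).
The metric is diagonal, so g_{ab} = 0 for a != b.
At the given point: g_{11} = 36, g_{22} = 3, g_{33} = 3
g^{11} = 1/36
dg_{21}/dx_1 = 0 (off-diagonal)
dg_{11}/dx_2 = dg_{11}/dx_2 = 24
dg_{21}/dx_1 = 0 (off-diagonal)
Numerator = 0 + 24 - 0 = 24
Gamma^1_{21} = 24 / (2 * 36) = 1/3

1/3
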